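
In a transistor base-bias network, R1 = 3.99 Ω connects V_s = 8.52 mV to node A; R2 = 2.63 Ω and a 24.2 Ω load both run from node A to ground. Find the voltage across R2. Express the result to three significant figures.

V_out ≈ 3.18 mV

First combine the lower leg with the load: R2 ‖ R_L = 2.372 Ω.
Then V_out = V_s · R2'/(R1 + R2') = 8.52 × 2.372/6.362 = 3.177 mV.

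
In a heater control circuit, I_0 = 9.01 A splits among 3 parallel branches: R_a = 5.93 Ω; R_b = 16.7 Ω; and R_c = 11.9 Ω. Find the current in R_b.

I ≈ 1.73 A

ΣG = 1/5.93 + 1/16.7 + 1/11.9 = 0.3125.
Current divider: I(R_b) = I_0 · G_k/ΣG = 9.01 × (0.05988/0.3125) = 9.01 × 0.1916 = 1.726 A.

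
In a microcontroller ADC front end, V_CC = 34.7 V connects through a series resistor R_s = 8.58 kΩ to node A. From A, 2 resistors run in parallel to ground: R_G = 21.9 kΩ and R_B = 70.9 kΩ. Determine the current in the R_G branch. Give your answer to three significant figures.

Parallel bank: R_p = 1/(1/21.9 + 1/70.9) = 16.73 kΩ.
V_A = 34.7 × 16.73/25.31 = 22.94 V.
Branch current I = V_A/R_G = 22.94/21.9 = 1.047 mA.
(Equivalently: I_total = 1.371 mA, then current-divider fraction G_k/ΣG = 0.7640.)

I ≈ 1.05 mA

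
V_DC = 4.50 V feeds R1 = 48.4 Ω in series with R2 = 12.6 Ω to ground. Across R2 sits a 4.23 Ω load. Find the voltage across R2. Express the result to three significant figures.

First combine the lower leg with the load: R2 ‖ R_L = 3.167 Ω.
Voltage divider with the loaded lower leg: V_out = 4.50 × 3.167/(48.4 + 3.167) = 4.50 × 0.06141 = 0.2764 V.

V_out ≈ 0.276 V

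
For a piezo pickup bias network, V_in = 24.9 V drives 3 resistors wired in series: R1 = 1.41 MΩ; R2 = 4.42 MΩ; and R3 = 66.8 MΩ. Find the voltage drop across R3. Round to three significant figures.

V ≈ 22.9 V

ΣR = 1.41 + 4.42 + 66.8 = 72.63 MΩ.
Voltage divider: V = V_in · (66.80 / 72.63) = 24.9 × 0.9197 = 22.90 V.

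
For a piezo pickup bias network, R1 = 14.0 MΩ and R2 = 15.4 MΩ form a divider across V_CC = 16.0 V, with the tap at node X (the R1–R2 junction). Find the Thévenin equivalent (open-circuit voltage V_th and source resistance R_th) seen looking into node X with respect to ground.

With X open, the divider is unloaded: V_th = 16.0 × 15.4/29.40 = 8.381 V.
Zeroing V_CC shorts the top of R1 to ground, so R_th = R1 ‖ R2 = 7.333 MΩ.

V_th ≈ 8.38 V, R_th ≈ 7.33 MΩ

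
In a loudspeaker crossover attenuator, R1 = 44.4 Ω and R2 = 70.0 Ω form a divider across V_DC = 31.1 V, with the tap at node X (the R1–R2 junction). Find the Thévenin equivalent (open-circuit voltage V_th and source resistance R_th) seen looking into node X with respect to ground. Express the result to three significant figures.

V_th ≈ 19.0 V, R_th ≈ 27.2 Ω

With X open, the divider is unloaded: V_th = 31.1 × 70.0/114.4 = 19.03 V.
Zeroing V_DC shorts the top of R1 to ground, so R_th = R1 ‖ R2 = 27.17 Ω.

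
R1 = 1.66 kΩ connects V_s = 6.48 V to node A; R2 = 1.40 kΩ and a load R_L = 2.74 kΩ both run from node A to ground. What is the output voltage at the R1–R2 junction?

V_out ≈ 2.32 V

R2 ‖ R_L = (1.40 × 2.74)/(1.40 + 2.74) = 0.9266 kΩ.
Then V_out = V_s · R2'/(R1 + R2') = 6.48 × 0.9266/2.587 = 2.321 V.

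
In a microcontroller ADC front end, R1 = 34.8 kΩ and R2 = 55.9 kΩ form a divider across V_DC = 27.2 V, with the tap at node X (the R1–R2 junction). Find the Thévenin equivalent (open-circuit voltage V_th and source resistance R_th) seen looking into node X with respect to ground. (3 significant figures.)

V_th ≈ 16.8 V, R_th ≈ 21.4 kΩ

Open-circuit (no load on X): V_th = V_DC · R2/(R1 + R2) = 27.2 × 55.9/(34.80 + 55.9) = 16.76 V.
Zeroing V_DC shorts the top of R1 to ground, so R_th = R1 ‖ R2 = 21.45 kΩ.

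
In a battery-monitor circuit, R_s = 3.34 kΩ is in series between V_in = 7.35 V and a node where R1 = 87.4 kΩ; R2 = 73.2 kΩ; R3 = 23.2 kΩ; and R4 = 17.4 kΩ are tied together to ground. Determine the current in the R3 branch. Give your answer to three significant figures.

Equivalent of the parallel group: R_p = 7.957 kΩ.
V_A = 7.35 × 7.957/11.30 = 5.177 V.
I(R3) = V_A / R3 = 5.177/23.2 = 0.2231 mA.

I ≈ 0.223 mA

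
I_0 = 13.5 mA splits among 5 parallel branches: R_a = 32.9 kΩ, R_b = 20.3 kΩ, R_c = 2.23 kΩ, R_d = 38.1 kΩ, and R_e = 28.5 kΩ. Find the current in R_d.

Conductances: ΣG = 1/32.9 + 1/20.3 + 1/2.23 + 1/38.1 + 1/28.5 = 0.5894 (1/kΩ).
By the current-divider rule, I = I_0 · G_k/ΣG = 13.5 × 0.04453 = 0.6012 mA.

I ≈ 0.601 mA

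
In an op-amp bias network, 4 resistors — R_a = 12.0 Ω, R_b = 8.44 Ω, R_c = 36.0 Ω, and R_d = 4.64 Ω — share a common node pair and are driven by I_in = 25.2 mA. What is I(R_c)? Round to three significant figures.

I ≈ 1.57 mA

Conductances: ΣG = 1/12.0 + 1/8.44 + 1/36.0 + 1/4.64 = 0.4451 (1/Ω).
Current divider: I(R_c) = I_in · G_k/ΣG = 25.2 × (0.02778/0.4451) = 25.2 × 0.06241 = 1.573 mA.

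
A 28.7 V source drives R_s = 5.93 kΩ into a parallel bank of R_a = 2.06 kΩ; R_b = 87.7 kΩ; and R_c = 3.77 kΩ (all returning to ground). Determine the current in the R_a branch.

Equivalent of the parallel group: R_p = 1.312 kΩ.
V_A = 28.7 × 1.312/7.242 = 5.200 V.
I(R_a) = V_A / R_a = 5.200/2.06 = 2.524 mA.

I ≈ 2.52 mA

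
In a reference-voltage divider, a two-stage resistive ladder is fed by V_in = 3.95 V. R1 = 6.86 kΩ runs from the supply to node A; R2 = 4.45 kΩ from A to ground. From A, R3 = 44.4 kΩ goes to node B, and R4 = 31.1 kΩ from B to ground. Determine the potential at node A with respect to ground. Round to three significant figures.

V_A ≈ 1.50 V

The second stage (R3 + R4 = 75.50 kΩ) loads node A in parallel with R2.
R2 ‖ (R3+R4) = 4.202 kΩ.
First divider: V_A = V_in · 4.202/(6.86 + 4.202) = 1.501 V.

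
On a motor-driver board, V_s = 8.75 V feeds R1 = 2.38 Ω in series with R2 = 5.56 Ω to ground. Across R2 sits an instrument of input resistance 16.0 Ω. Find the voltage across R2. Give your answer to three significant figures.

V_out ≈ 5.55 V

The load sits in parallel with R2, giving an effective lower resistance R2' = R2·R_L/(R2+R_L) = 4.126 Ω.
Voltage divider with the loaded lower leg: V_out = 8.75 × 4.126/(2.38 + 4.126) = 8.75 × 0.6342 = 5.549 V.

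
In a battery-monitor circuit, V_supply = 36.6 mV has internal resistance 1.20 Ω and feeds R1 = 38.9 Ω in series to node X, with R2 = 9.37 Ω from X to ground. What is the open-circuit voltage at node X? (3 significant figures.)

R1' = 1.20 + 38.9 = 40.10 Ω (source resistance + R1).
Open-circuit (no load on X): V_th = V_supply · R2/(R1' + R2) = 36.6 × 9.37/(40.10 + 9.37) = 6.932 mV.

V_th ≈ 6.93 mV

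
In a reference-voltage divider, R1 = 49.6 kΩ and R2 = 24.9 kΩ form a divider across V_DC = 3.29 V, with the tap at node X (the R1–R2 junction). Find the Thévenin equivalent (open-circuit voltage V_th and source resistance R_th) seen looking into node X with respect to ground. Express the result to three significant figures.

V_th ≈ 1.10 V, R_th ≈ 16.6 kΩ

Open-circuit (no load on X): V_th = V_DC · R2/(R1 + R2) = 3.29 × 24.9/(49.60 + 24.9) = 1.100 V.
Zeroing V_DC shorts the top of R1 to ground, so R_th = R1 ‖ R2 = 16.58 kΩ.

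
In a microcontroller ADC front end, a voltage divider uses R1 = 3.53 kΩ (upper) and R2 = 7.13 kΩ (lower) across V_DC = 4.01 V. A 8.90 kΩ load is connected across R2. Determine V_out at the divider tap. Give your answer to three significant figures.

First combine the lower leg with the load: R2 ‖ R_L = 3.959 kΩ.
Voltage divider with the loaded lower leg: V_out = 4.01 × 3.959/(3.53 + 3.959) = 4.01 × 0.5286 = 2.120 V.

V_out ≈ 2.12 V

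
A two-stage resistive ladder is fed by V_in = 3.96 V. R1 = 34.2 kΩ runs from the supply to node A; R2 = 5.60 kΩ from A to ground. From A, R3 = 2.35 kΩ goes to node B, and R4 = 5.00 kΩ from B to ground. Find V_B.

V_B ≈ 0.229 V

Looking into the second stage from A: R3 + R4 = 7.350 kΩ appears in parallel with R2.
R2 ‖ (R3+R4) = 3.178 kΩ.
So V_A = 3.96 × 0.08503 = 0.3367 V.
V_B = V_A × 0.6803 = 0.2291 V.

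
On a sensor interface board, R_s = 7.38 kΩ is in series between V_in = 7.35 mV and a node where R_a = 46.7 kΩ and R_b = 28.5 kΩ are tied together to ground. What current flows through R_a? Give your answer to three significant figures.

I ≈ 0.111 µA

Equivalent of the parallel group: R_p = 17.70 kΩ.
V_A = 7.35 × 17.70/25.08 = 5.187 mV.
I(R_a) = V_A / R_a = 5.187/46.7 = 0.1111 µA.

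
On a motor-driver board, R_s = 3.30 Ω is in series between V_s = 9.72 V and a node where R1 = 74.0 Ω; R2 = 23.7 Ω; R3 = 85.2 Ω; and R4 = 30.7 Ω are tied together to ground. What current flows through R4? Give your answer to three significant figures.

I ≈ 0.238 A

Equivalent of the parallel group: R_p = 9.998 Ω.
Node voltage V_A = V_s · R_p/(R_s + R_p) = 9.72 × 0.7518 = 7.308 V.
I(R4) = V_A / R4 = 7.308/30.7 = 0.2380 A.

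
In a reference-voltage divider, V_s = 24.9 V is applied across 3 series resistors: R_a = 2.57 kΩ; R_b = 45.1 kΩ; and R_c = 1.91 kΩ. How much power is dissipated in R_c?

Series current I = V_s/ΣR = 24.9/49.58 = 0.5022 mA.
P = I²R = 0.2522 × 1.91 = 0.4817 mW.

P ≈ 0.482 mW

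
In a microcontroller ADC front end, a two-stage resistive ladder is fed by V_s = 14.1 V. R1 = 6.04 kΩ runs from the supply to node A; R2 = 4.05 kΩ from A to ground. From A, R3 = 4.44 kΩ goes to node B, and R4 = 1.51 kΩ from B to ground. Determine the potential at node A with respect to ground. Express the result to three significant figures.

Node A sees R2 in parallel with the series input of stage 2, R3 + R4 = 5.950 kΩ.
R2 ‖ (R3+R4) = 2.410 kΩ.
V_A = 14.1 × 2.410/(6.04 + 2.410) = 4.021 V.

V_A ≈ 4.02 V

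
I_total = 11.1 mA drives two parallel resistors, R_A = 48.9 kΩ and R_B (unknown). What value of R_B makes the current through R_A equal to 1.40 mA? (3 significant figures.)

Two-branch current divider: I_A = I_total · R_B/(R_A + R_B).
1.40/11.1 = R_B/(R_A + R_B) → R_B = R_A · (0.1261)/(1 − 0.1261) = 48.9 × 0.1443 = 7.058 kΩ.

R_B ≈ 7.06 kΩ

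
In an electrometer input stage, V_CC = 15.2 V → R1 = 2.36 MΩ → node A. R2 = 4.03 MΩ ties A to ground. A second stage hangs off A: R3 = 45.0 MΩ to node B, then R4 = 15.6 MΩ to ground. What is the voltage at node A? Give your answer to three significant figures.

Node A sees R2 in parallel with the series input of stage 2, R3 + R4 = 60.60 MΩ.
R2 ‖ (R3+R4) = 3.779 MΩ.
V_A = 15.2 × 3.779/(2.36 + 3.779) = 9.356 V.

V_A ≈ 9.36 V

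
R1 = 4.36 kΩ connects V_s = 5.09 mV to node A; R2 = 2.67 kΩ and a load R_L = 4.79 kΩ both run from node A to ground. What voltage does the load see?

First combine the lower leg with the load: R2 ‖ R_L = 1.714 kΩ.
Voltage divider with the loaded lower leg: V_out = 5.09 × 1.714/(4.36 + 1.714) = 5.09 × 0.2822 = 1.437 mV.

V_out ≈ 1.44 mV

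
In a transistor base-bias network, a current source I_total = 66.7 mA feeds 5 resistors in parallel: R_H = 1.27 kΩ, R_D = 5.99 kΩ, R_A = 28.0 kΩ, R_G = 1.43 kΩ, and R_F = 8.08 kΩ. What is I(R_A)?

I ≈ 1.31 mA

Total conductance ΣG = 1/1.27 + 1/5.99 + 1/28.0 + 1/1.43 + 1/8.08 = 1.813 (units of 1/kΩ).
By the current-divider rule, I = I_total · G_k/ΣG = 66.7 × 0.01970 = 1.314 mA.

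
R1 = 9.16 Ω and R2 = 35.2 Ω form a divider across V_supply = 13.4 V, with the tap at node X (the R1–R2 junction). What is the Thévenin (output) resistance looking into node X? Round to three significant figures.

Looking into X with the source shorted: R_th = R1·R2/(R1+R2) = 9.160 × 35.2/44.36 = 7.269 Ω.

R_th ≈ 7.27 Ω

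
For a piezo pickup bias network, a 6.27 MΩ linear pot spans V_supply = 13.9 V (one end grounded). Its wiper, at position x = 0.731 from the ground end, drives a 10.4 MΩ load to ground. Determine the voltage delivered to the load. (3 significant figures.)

The pot divides into 1.687 MΩ above the wiper and 4.583 MΩ below.
Lower segment in parallel with the load: 4.583 ‖ 10.4 = 3.181 MΩ.
Then V_out = V_supply · 3.181/(1.687 + 3.181) = 9.084 V.

V_out ≈ 9.08 V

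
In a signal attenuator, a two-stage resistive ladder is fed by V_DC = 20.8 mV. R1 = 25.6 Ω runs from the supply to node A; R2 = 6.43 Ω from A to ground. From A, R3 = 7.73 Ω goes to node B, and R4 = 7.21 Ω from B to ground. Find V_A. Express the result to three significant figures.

V_A ≈ 3.11 mV

Node A sees R2 in parallel with the series input of stage 2, R3 + R4 = 14.94 Ω.
R2 ‖ (R3+R4) = 4.495 Ω.
So V_A = 20.8 × 0.1494 = 3.107 mV.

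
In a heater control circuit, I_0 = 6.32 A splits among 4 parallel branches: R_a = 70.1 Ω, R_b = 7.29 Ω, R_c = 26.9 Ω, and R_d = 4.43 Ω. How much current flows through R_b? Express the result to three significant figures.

I ≈ 2.09 A

Conductances: ΣG = 1/70.1 + 1/7.29 + 1/26.9 + 1/4.43 = 0.4143 (1/Ω).
Current divider: I(R_b) = I_0 · G_k/ΣG = 6.32 × (0.1372/0.4143) = 6.32 × 0.3311 = 2.092 A.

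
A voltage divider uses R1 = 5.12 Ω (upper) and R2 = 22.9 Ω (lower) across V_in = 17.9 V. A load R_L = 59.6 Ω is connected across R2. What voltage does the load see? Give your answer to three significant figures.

R2 ‖ R_L = (22.9 × 59.6)/(22.9 + 59.6) = 16.54 Ω.
Then V_out = V_in · R2'/(R1 + R2') = 17.9 × 16.54/21.66 = 13.67 V.
(Unloaded it would be 14.6 V; the load pulls it down.)

V_out ≈ 13.7 V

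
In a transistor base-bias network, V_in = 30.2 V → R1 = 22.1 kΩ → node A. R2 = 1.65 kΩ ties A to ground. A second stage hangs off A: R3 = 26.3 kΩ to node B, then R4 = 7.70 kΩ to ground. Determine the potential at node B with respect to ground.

V_B ≈ 0.455 V

Node A sees R2 in parallel with the series input of stage 2, R3 + R4 = 34.00 kΩ.
Effective lower resistance at A: R2 ‖ 34.00 = 1.574 kΩ.
First divider: V_A = V_in · 1.574/(22.1 + 1.574) = 2.007 V.
Stage 2 is unloaded, so V_B = V_A · R4/(R3+R4) = 2.007 × 7.70/34.00 = 0.4546 V.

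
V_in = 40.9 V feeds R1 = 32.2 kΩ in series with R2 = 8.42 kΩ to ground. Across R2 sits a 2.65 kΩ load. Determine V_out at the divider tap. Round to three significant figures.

R2 ‖ R_L = (8.42 × 2.65)/(8.42 + 2.65) = 2.016 kΩ.
Then V_out = V_in · R2'/(R1 + R2') = 40.9 × 2.016/34.22 = 2.409 V.
(Unloaded it would be 8.48 V; the load pulls it down.)

V_out ≈ 2.41 V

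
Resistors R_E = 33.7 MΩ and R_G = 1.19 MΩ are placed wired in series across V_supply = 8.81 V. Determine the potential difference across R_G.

V ≈ 0.300 V

Series total: ΣR = 33.7 + 1.19 = 34.89 MΩ.
By the voltage-divider rule, V = 8.81 × 1.190/34.89 = 0.3005 V.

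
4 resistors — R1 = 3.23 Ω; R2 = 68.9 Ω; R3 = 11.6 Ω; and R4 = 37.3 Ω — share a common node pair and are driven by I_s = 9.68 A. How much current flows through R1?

Total conductance ΣG = 1/3.23 + 1/68.9 + 1/11.6 + 1/37.3 = 0.4371 (units of 1/Ω).
By the current-divider rule, I = I_s · G_k/ΣG = 9.68 × 0.7083 = 6.856 A.

I ≈ 6.86 A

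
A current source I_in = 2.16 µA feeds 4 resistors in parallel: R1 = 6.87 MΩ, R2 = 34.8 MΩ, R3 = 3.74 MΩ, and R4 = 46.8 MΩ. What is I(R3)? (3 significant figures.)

Conductances: ΣG = 1/6.87 + 1/34.8 + 1/3.74 + 1/46.8 = 0.4630 (1/MΩ).
R3 takes the fraction G_k/ΣG = 0.2674/0.4630 = 0.5774, so I = 2.16 × 0.5774 = 1.247 µA.

I ≈ 1.25 µA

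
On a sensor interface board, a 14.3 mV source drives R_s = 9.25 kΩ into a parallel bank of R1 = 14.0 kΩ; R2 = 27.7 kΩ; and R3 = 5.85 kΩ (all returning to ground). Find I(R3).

Equivalent of the parallel group: R_p = 3.591 kΩ.
V_A = 14.3 × 3.591/12.84 = 3.999 mV.
Branch current I = V_A/R3 = 3.999/5.85 = 0.6836 µA.

I ≈ 0.684 µA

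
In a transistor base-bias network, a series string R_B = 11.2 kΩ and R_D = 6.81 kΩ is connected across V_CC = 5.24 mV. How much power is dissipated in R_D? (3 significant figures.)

P ≈ 0.576 nW

ΣR = 18.01 kΩ → I = 5.24/18.01 = 0.2909 µA.
P(R_D) = I²·R_D = (0.2909)² × 6.81 = 0.5765 nW.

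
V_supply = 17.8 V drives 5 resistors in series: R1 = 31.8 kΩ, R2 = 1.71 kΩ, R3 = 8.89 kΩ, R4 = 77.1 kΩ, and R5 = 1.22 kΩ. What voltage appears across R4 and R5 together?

Total series resistance ΣR = 31.8 + 1.71 + 8.89 + 77.1 + 1.22 = 120.7 kΩ.
R_{R4..R5} = 77.1 + 1.22 = 78.32 kΩ.
By the voltage-divider rule, V = 17.8 × 78.32/120.7 = 11.55 V.

V ≈ 11.5 V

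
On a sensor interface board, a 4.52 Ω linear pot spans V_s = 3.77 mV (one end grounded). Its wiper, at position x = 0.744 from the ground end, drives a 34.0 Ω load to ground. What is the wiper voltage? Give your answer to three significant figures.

V_out ≈ 2.74 mV

The pot divides into 1.157 Ω above the wiper and 3.363 Ω below.
(x·R_p) ‖ R_L = 3.060 Ω.
Then V_out = V_s · 3.060/(1.157 + 3.060) = 2.736 mV.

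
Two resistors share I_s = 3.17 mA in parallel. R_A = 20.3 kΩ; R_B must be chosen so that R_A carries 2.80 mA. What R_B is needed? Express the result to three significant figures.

R_B ≈ 154 kΩ

In a two-way split, I_A/I_s = R_B/(R_A + R_B).
2.80/3.17 = R_B/(R_A + R_B) → R_B = R_A · (0.8833)/(1 − 0.8833) = 20.3 × 7.568 = 153.6 kΩ.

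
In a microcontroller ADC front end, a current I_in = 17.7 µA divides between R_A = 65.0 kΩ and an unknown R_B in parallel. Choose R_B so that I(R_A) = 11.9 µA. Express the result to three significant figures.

Two-branch current divider: I_A = I_in · R_B/(R_A + R_B).
11.9/17.7 = R_B/(R_A + R_B) → R_B = R_A · (0.6723)/(1 − 0.6723) = 65.0 × 2.052 = 133.4 kΩ.

R_B ≈ 133 kΩ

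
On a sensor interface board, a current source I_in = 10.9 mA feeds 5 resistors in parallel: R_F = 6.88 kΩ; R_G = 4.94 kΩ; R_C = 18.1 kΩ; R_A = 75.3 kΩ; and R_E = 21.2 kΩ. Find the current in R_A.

I ≈ 0.312 mA

Total conductance ΣG = 1/6.88 + 1/4.94 + 1/18.1 + 1/75.3 + 1/21.2 = 0.4635 (units of 1/kΩ).
Current divider: I(R_A) = I_in · G_k/ΣG = 10.9 × (0.01328/0.4635) = 10.9 × 0.02865 = 0.3123 mA.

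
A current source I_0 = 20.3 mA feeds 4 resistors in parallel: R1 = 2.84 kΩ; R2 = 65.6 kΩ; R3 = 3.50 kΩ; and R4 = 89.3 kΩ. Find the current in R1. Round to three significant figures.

I ≈ 10.8 mA

Total conductance ΣG = 1/2.84 + 1/65.6 + 1/3.50 + 1/89.3 = 0.6643 (units of 1/kΩ).
By the current-divider rule, I = I_0 · G_k/ΣG = 20.3 × 0.5301 = 10.76 mA.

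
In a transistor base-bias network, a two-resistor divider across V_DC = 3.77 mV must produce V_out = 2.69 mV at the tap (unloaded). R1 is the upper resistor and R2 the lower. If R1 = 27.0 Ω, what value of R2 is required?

V_out/V_DC = R2/(R1+R2) = 0.7135.
R2 = R1 · 0.7135/(1 − 0.7135) = 67.25 Ω.

R2 ≈ 67.2 Ω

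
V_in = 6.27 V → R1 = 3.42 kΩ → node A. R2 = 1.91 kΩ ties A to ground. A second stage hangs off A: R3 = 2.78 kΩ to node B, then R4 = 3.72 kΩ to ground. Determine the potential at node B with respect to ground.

V_B ≈ 1.08 V

Looking into the second stage from A: R3 + R4 = 6.500 kΩ appears in parallel with R2.
Effective lower resistance at A: R2 ‖ 6.500 = 1.476 kΩ.
V_A = 6.27 × 1.476/(3.42 + 1.476) = 1.890 V.
Stage 2 is unloaded, so V_B = V_A · R4/(R3+R4) = 1.890 × 3.72/6.500 = 1.082 V.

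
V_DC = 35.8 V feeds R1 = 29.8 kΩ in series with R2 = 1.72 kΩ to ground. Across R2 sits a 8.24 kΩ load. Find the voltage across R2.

V_out ≈ 1.63 V

R2 ‖ R_L = (1.72 × 8.24)/(1.72 + 8.24) = 1.423 kΩ.
Voltage divider with the loaded lower leg: V_out = 35.8 × 1.423/(29.8 + 1.423) = 35.8 × 0.04557 = 1.632 V.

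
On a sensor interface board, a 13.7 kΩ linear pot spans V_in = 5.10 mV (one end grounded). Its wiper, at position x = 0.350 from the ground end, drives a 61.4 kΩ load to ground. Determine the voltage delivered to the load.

Split the track: R_lower = x·R_p = 4.795 kΩ, R_upper = (1−x)·R_p = 8.905 kΩ.
(x·R_p) ‖ R_L = 4.448 kΩ.
V_out = 5.10 × 4.448/(8.905 + 4.448) = 1.699 mV.

V_out ≈ 1.70 mV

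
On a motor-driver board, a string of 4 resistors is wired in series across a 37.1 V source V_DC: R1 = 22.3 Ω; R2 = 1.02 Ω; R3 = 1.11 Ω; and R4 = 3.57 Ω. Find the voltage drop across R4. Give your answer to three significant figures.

Total series resistance ΣR = 22.3 + 1.02 + 1.11 + 3.57 = 28.00 Ω.
V = V_DC · R/ΣR = 37.1 × 0.1275 = 4.730 V.

V ≈ 4.73 V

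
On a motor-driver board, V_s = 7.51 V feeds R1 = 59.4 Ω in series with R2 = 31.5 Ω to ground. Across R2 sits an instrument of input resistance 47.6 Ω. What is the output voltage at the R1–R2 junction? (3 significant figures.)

R2 ‖ R_L = (31.5 × 47.6)/(31.5 + 47.6) = 18.96 Ω.
Now apply the divider: V_out = 7.51 × 0.2419 = 1.817 V.

V_out ≈ 1.82 V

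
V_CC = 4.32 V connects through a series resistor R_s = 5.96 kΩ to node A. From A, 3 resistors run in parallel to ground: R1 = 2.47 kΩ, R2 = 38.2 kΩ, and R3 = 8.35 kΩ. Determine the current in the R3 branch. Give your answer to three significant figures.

Equivalent of the parallel group: R_p = 1.816 kΩ.
V_A = 4.32 × 1.816/7.776 = 1.009 V.
I(R3) = V_A / R3 = 1.009/8.35 = 0.1208 mA.
(Check via current divider: I_total = 0.5556 mA; share G_k/ΣG = 0.2174 → same result.)

I ≈ 0.121 mA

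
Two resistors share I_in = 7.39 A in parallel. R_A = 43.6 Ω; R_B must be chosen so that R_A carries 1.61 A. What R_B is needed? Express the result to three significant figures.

In a two-way split, I_A/I_in = R_B/(R_A + R_B).
1.61/7.39 = R_B/(R_A + R_B) → R_B = R_A · (0.2179)/(1 − 0.2179) = 43.6 × 0.2785 = 12.14 Ω.

R_B ≈ 12.1 Ω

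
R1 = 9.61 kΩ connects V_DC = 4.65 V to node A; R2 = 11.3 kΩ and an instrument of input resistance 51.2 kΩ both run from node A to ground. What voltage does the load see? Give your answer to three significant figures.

V_out ≈ 2.28 V

The load sits in parallel with R2, giving an effective lower resistance R2' = R2·R_L/(R2+R_L) = 9.257 kΩ.
Voltage divider with the loaded lower leg: V_out = 4.65 × 9.257/(9.61 + 9.257) = 4.65 × 0.4906 = 2.281 V.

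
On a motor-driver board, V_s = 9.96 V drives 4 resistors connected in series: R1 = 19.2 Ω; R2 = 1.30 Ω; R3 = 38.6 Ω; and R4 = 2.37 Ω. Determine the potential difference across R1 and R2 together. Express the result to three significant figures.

V ≈ 3.32 V

ΣR = 19.2 + 1.30 + 38.6 + 2.37 = 61.47 Ω.
R_{R1..R2} = 19.2 + 1.30 = 20.50 Ω.
Voltage divider: V = V_s · (20.50 / 61.47) = 9.96 × 0.3335 = 3.322 V.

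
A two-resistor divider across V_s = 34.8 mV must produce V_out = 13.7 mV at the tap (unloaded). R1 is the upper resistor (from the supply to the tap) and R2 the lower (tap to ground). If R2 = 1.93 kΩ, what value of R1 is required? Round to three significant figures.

Required fraction k = V_out/V_s = 0.3937.
So R1 = R2 · (V_s/V_out − 1) = 1.93 × (34.8/13.7 − 1) = 1.93 × 1.540 = 2.972 kΩ.

R1 ≈ 2.97 kΩ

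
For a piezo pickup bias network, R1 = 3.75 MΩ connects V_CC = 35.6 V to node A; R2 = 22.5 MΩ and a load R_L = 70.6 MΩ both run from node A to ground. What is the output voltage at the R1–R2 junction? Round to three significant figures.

V_out ≈ 29.2 V

R2 ‖ R_L = (22.5 × 70.6)/(22.5 + 70.6) = 17.06 MΩ.
Then V_out = V_CC · R2'/(R1 + R2') = 35.6 × 17.06/20.81 = 29.19 V.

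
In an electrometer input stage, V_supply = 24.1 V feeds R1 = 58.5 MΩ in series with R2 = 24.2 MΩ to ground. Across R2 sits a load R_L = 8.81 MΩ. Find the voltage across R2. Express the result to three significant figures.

First combine the lower leg with the load: R2 ‖ R_L = 6.459 MΩ.
Then V_out = V_supply · R2'/(R1 + R2') = 24.1 × 6.459/64.96 = 2.396 V.

V_out ≈ 2.40 V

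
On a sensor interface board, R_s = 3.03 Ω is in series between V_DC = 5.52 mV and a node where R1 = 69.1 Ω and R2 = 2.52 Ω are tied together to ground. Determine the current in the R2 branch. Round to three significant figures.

I ≈ 0.975 mA

Combine the parallel branches: R_p = (1/69.1 + 1/2.52)⁻¹ = 2.431 Ω.
V_A = 5.52 × 2.431/5.461 = 2.457 mV.
I(R2) = V_A / R2 = 2.457/2.52 = 0.9752 mA.
(Equivalently: I_total = 1.011 mA, then current-divider fraction G_k/ΣG = 0.9648.)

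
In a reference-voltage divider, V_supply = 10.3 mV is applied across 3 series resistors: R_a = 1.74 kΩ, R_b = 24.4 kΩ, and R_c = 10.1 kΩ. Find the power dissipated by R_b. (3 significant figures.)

P ≈ 1.97 nW

ΣR = 36.24 kΩ → I = 10.3/36.24 = 0.2842 µA.
P(R_b) = I²·R_b = (0.2842)² × 24.4 = 1.971 nW.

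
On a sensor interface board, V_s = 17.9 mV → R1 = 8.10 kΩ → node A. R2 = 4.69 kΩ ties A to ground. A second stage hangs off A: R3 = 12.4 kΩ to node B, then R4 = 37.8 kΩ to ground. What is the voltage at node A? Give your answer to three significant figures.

Looking into the second stage from A: R3 + R4 = 50.20 kΩ appears in parallel with R2.
Effective lower resistance at A: R2 ‖ 50.20 = 4.289 kΩ.
First divider: V_A = V_s · 4.289/(8.10 + 4.289) = 6.197 mV.

V_A ≈ 6.20 mV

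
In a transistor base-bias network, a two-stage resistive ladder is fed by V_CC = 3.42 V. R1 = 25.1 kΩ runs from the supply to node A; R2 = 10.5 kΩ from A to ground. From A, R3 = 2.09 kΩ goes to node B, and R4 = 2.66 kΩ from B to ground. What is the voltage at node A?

V_A ≈ 0.394 V

Node A sees R2 in parallel with the series input of stage 2, R3 + R4 = 4.750 kΩ.
Effective lower resistance at A: R2 ‖ 4.750 = 3.270 kΩ.
V_A = 3.42 × 3.270/(25.1 + 3.270) = 0.3943 V.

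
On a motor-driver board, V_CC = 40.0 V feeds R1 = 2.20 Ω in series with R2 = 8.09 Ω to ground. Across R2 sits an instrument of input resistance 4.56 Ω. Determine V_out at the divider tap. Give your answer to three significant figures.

V_out ≈ 22.8 V

R2 ‖ R_L = (8.09 × 4.56)/(8.09 + 4.56) = 2.916 Ω.
Voltage divider with the loaded lower leg: V_out = 40.0 × 2.916/(2.20 + 2.916) = 40.0 × 0.5700 = 22.80 V.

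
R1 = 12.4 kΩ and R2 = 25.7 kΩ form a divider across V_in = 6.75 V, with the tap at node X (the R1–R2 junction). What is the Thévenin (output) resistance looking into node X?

With V_in suppressed (replaced by a short), R_th = R1 ‖ R2 = (12.40 × 25.7)/(12.40 + 25.7) = 8.364 kΩ.

R_th ≈ 8.36 kΩ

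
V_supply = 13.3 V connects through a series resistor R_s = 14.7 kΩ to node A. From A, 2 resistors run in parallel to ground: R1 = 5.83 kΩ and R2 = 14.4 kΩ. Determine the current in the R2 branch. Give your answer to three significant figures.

I ≈ 0.203 mA

Parallel bank: R_p = 1/(1/5.83 + 1/14.4) = 4.150 kΩ.
V_A by voltage divider: V_A = 13.3 × 4.150/(14.7 + 4.150) = 2.928 V.
I(R2) = V_A / R2 = 2.928/14.4 = 0.2033 mA.
(Equivalently: I_total = 0.7056 mA, then current-divider fraction G_k/ΣG = 0.2882.)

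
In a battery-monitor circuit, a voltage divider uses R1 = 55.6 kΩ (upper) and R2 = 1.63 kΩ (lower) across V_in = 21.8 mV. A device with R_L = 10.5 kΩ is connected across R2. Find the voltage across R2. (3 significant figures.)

V_out ≈ 0.540 mV

R2 ‖ R_L = (1.63 × 10.5)/(1.63 + 10.5) = 1.411 kΩ.
Voltage divider with the loaded lower leg: V_out = 21.8 × 1.411/(55.6 + 1.411) = 21.8 × 0.02475 = 0.5395 mV.
(Unloaded it would be 0.621 mV; the load pulls it down.)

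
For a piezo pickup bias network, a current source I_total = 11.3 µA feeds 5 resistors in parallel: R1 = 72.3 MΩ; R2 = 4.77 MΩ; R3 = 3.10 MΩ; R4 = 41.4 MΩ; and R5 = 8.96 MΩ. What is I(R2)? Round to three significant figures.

Total conductance ΣG = 1/72.3 + 1/4.77 + 1/3.10 + 1/41.4 + 1/8.96 = 0.6818 (units of 1/MΩ).
R2 takes the fraction G_k/ΣG = 0.2096/0.6818 = 0.3075, so I = 11.3 × 0.3075 = 3.474 µA.

I ≈ 3.47 µA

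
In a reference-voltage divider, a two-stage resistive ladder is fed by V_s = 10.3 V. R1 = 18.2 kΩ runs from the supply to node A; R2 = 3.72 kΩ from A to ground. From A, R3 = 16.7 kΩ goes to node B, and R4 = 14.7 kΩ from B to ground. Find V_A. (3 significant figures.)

V_A ≈ 1.59 V

Node A sees R2 in parallel with the series input of stage 2, R3 + R4 = 31.40 kΩ.
Effective lower resistance at A: R2 ‖ 31.40 = 3.326 kΩ.
So V_A = 10.3 × 0.1545 = 1.591 V.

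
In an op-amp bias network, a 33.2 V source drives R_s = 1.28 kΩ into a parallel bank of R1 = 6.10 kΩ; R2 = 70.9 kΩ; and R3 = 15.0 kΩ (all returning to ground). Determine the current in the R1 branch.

I ≈ 4.14 mA

Parallel bank: R_p = 1/(1/6.10 + 1/70.9 + 1/15.0) = 4.087 kΩ.
V_A = 33.2 × 4.087/5.367 = 25.28 V.
I(R1) = V_A / R1 = 25.28/6.10 = 4.144 mA.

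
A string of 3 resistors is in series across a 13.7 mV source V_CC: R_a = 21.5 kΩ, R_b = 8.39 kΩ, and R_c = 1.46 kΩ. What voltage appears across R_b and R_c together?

ΣR = 21.5 + 8.39 + 1.46 = 31.35 kΩ.
R_{R_b..R_c} = 8.39 + 1.46 = 9.850 kΩ.
V = V_CC · R/ΣR = 13.7 × 0.3142 = 4.304 mV.

V ≈ 4.30 mV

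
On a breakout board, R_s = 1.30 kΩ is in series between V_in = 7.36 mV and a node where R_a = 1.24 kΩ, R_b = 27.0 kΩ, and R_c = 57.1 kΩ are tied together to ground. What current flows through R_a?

I ≈ 2.80 µA

Parallel bank: R_p = 1/(1/1.24 + 1/27.0 + 1/57.1) = 1.161 kΩ.
V_A = 7.36 × 1.161/2.461 = 3.473 mV.
Branch current I = V_A/R_a = 3.473/1.24 = 2.801 µA.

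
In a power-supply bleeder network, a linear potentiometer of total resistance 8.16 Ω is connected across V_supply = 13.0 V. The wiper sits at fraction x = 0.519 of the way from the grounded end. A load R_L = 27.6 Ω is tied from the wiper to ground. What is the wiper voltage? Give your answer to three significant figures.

The pot divides into 3.925 Ω above the wiper and 4.235 Ω below.
(x·R_p) ‖ R_L = 3.672 Ω.
Then V_out = V_supply · 3.672/(3.925 + 3.672) = 6.283 V.

V_out ≈ 6.28 V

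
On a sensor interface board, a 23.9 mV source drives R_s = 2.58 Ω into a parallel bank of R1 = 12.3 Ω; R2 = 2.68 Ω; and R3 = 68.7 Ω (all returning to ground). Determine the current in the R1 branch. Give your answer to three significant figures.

I ≈ 0.879 mA

Combine the parallel branches: R_p = (1/12.3 + 1/2.68 + 1/68.7)⁻¹ = 2.132 Ω.
V_A by voltage divider: V_A = 23.9 × 2.132/(2.58 + 2.132) = 10.81 mV.
I(R1) = V_A / R1 = 10.81/12.3 = 0.8792 mA.
(Equivalently: I_total = 5.072 mA, then current-divider fraction G_k/ΣG = 0.1734.)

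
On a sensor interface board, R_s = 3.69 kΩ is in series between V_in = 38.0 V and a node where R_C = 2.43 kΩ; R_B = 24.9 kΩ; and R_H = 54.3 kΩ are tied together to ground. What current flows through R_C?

I ≈ 5.72 mA

Equivalent of the parallel group: R_p = 2.127 kΩ.
Node voltage V_A = V_in · R_p/(R_s + R_p) = 38.0 × 0.3657 = 13.90 V.
Branch current I = V_A/R_C = 13.90/2.43 = 5.718 mA.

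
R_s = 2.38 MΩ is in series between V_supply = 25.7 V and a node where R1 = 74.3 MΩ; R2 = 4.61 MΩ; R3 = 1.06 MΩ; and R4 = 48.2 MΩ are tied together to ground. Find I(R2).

Parallel bank: R_p = 1/(1/74.3 + 1/4.61 + 1/1.06 + 1/48.2) = 0.8372 MΩ.
V_A = 25.7 × 0.8372/3.217 = 6.688 V.
Branch current I = V_A/R2 = 6.688/4.61 = 1.451 µA.
(Check via current divider: I_total = 7.988 µA; share G_k/ΣG = 0.1816 → same result.)

I ≈ 1.45 µA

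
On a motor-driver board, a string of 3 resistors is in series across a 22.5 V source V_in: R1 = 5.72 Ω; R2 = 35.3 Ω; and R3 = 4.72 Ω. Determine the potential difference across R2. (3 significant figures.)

V ≈ 17.4 V

Total series resistance ΣR = 5.72 + 35.3 + 4.72 = 45.74 Ω.
By the voltage-divider rule, V = 22.5 × 35.30/45.74 = 17.36 V.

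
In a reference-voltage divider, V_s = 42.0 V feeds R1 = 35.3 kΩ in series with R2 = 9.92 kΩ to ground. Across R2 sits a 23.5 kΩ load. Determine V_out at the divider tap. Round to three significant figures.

R2 ‖ R_L = (9.92 × 23.5)/(9.92 + 23.5) = 6.975 kΩ.
Then V_out = V_s · R2'/(R1 + R2') = 42.0 × 6.975/42.28 = 6.930 V.

V_out ≈ 6.93 V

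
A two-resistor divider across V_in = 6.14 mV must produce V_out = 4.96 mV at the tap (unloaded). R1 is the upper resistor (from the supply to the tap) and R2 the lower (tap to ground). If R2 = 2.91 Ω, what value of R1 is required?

R1 ≈ 0.692 Ω

V_out/V_in = R2/(R1+R2) = 0.8078.
R1 = R2·(1/k − 1) = 2.91 × 0.2379 = 0.6923 Ω.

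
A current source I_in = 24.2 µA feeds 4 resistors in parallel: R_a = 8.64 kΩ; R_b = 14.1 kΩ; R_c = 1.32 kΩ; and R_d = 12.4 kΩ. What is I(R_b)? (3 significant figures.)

ΣG = 1/8.64 + 1/14.1 + 1/1.32 + 1/12.4 = 1.025.
By the current-divider rule, I = I_in · G_k/ΣG = 24.2 × 0.06920 = 1.675 µA.

I ≈ 1.67 µA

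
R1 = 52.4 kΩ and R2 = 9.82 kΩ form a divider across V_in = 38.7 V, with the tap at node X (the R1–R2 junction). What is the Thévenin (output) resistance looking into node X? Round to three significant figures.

R_th ≈ 8.27 kΩ

Zeroing V_in shorts the top of R1 to ground, so R_th = R1 ‖ R2 = 8.270 kΩ.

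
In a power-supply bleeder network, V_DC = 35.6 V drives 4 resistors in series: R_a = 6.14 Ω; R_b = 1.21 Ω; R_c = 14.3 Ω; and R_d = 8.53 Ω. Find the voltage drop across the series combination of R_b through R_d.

V ≈ 28.4 V

ΣR = 6.14 + 1.21 + 14.3 + 8.53 = 30.18 Ω.
R_{R_b..R_d} = 1.21 + 14.3 + 8.53 = 24.04 Ω.
V = V_DC · R/ΣR = 35.6 × 0.7966 = 28.36 V.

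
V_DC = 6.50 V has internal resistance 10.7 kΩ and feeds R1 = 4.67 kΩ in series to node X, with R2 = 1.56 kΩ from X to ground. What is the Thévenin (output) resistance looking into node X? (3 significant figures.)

R_th ≈ 1.42 kΩ

R1' = 10.7 + 4.67 = 15.37 kΩ (source resistance + R1).
Zeroing V_DC shorts the top of R1' to ground, so R_th = R1' ‖ R2 = 1.416 kΩ.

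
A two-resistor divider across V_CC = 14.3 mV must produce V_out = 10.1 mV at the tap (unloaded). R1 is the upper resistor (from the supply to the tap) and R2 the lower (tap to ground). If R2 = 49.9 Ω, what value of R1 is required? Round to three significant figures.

The divider ratio is R2/(R1+R2) = 10.1/14.3 = 0.7063.
Rearranging, R1 = R2·(1−k)/k = 49.9 × 0.4158 = 20.75 Ω.

R1 ≈ 20.8 Ω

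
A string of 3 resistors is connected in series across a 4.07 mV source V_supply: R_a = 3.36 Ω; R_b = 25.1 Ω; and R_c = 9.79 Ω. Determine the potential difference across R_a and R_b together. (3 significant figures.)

Total series resistance ΣR = 3.36 + 25.1 + 9.79 = 38.25 Ω.
R_{R_a..R_b} = 3.36 + 25.1 = 28.46 Ω.
By the voltage-divider rule, V = 4.07 × 28.46/38.25 = 3.028 mV.

V ≈ 3.03 mV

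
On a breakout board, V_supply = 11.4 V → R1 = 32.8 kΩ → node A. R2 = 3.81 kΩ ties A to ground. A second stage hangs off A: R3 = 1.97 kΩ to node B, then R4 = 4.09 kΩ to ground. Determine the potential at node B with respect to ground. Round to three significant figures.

The second stage (R3 + R4 = 6.060 kΩ) loads node A in parallel with R2.
Effective lower resistance at A: R2 ‖ 6.060 = 2.339 kΩ.
So V_A = 11.4 × 0.06657 = 0.7589 V.
Stage 2 is unloaded, so V_B = V_A · R4/(R3+R4) = 0.7589 × 4.09/6.060 = 0.5122 V.

V_B ≈ 0.512 V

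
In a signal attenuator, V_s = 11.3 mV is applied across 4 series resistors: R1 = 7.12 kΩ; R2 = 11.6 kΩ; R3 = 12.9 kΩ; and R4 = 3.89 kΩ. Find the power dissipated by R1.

The common current is I = 11.3/35.51 = 0.3182 µA.
V(R1) = I·R = 2.266 mV; P = V·I = 2.266 × 0.3182 = 0.7210 nW.

P ≈ 0.721 nW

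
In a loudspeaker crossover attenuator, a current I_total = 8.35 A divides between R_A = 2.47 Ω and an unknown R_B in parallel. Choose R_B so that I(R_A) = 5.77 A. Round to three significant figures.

R_B ≈ 5.52 Ω

In a two-way split, I_A/I_total = R_B/(R_A + R_B).
With f = 0.6910, R_B = R_A · f/(1−f) = 2.47 × 2.236 = 5.524 Ω.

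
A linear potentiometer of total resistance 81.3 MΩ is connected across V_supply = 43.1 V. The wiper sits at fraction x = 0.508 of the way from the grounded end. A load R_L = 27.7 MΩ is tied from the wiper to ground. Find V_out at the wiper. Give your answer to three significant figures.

V_out ≈ 12.6 V

Lower segment x·R_p = 41.30 MΩ; upper segment (1−x)·R_p = 40.00 MΩ.
(x·R_p) ‖ R_L = 16.58 MΩ.
V_out = 43.1 × 16.58/(40.00 + 16.58) = 12.63 V.
(Unloaded: V_out = x·V_supply = 21.9 V.)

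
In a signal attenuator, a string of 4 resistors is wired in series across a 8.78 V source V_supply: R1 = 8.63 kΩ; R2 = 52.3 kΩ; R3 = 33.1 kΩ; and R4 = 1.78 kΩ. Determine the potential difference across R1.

Series total: ΣR = 8.63 + 52.3 + 33.1 + 1.78 = 95.81 kΩ.
V = V_supply · R/ΣR = 8.78 × 0.09007 = 0.7909 V.

V ≈ 0.791 V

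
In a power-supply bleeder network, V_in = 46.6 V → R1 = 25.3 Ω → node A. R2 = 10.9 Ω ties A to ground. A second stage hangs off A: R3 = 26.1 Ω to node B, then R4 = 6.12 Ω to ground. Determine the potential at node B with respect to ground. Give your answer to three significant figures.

Looking into the second stage from A: R3 + R4 = 32.22 Ω appears in parallel with R2.
Effective lower resistance at A: R2 ‖ 32.22 = 8.145 Ω.
So V_A = 46.6 × 0.2435 = 11.35 V.
Then the unloaded second divider: V_B = V_A × R4/(R3+R4) = 11.35 × 0.1899 = 2.156 V.

V_B ≈ 2.16 V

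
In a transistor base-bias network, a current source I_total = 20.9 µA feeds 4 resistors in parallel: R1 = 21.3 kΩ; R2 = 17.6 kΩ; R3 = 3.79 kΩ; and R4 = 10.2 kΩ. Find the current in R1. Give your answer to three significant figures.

I ≈ 2.11 µA

Conductances: ΣG = 1/21.3 + 1/17.6 + 1/3.79 + 1/10.2 = 0.4657 (1/kΩ).
R1 takes the fraction G_k/ΣG = 0.04695/0.4657 = 0.1008, so I = 20.9 × 0.1008 = 2.107 µA.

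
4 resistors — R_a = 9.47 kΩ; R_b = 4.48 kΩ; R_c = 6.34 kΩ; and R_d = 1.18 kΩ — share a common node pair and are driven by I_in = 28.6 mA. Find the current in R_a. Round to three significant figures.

I ≈ 2.26 mA

ΣG = 1/9.47 + 1/4.48 + 1/6.34 + 1/1.18 = 1.334.
Current divider: I(R_a) = I_in · G_k/ΣG = 28.6 × (0.1056/1.334) = 28.6 × 0.07916 = 2.264 mA.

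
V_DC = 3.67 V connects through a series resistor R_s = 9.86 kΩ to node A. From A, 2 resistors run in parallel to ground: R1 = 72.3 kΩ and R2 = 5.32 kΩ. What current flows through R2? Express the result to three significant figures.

I ≈ 0.231 mA

Equivalent of the parallel group: R_p = 4.955 kΩ.
V_A by voltage divider: V_A = 3.67 × 4.955/(9.86 + 4.955) = 1.228 V.
I(R2) = V_A / R2 = 1.228/5.32 = 0.2307 mA.
(Check via current divider: I_total = 0.2477 mA; share G_k/ΣG = 0.9315 → same result.)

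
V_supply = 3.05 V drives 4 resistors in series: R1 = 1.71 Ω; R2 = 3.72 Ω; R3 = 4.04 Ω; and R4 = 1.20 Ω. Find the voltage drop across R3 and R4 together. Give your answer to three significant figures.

V ≈ 1.50 V

Series total: ΣR = 1.71 + 3.72 + 4.04 + 1.20 = 10.67 Ω.
R_{R3..R4} = 4.04 + 1.20 = 5.240 Ω.
By the voltage-divider rule, V = 3.05 × 5.240/10.67 = 1.498 V.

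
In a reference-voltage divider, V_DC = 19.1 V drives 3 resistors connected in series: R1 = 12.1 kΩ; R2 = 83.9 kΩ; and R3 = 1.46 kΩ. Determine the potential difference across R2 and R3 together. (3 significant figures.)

V ≈ 16.7 V

Series total: ΣR = 12.1 + 83.9 + 1.46 = 97.46 kΩ.
R_{R2..R3} = 83.9 + 1.46 = 85.36 kΩ.
V = V_DC · R/ΣR = 19.1 × 0.8758 = 16.73 V.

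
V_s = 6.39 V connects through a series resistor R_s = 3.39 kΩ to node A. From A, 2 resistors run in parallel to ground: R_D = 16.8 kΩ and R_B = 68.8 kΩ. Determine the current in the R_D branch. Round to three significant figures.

Parallel bank: R_p = 1/(1/16.8 + 1/68.8) = 13.50 kΩ.
V_A = 6.39 × 13.50/16.89 = 5.108 V.
Branch current I = V_A/R_D = 5.108/16.8 = 0.3040 mA.

I ≈ 0.304 mA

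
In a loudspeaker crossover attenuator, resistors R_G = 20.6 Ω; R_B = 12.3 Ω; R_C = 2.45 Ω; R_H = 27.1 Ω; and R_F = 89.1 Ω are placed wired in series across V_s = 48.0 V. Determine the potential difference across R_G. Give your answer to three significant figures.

V ≈ 6.52 V

Total series resistance ΣR = 20.6 + 12.3 + 2.45 + 27.1 + 89.1 = 151.6 Ω.
By the voltage-divider rule, V = 48.0 × 20.60/151.6 = 6.525 V.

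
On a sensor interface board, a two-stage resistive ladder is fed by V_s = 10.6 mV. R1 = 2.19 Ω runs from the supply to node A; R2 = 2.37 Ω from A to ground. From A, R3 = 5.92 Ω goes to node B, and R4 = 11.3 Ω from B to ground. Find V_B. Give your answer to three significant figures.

The second stage (R3 + R4 = 17.22 Ω) loads node A in parallel with R2.
Effective lower resistance at A: R2 ‖ 17.22 = 2.083 Ω.
First divider: V_A = V_s · 2.083/(2.19 + 2.083) = 5.168 mV.
Stage 2 is unloaded, so V_B = V_A · R4/(R3+R4) = 5.168 × 11.3/17.22 = 3.391 mV.

V_B ≈ 3.39 mV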